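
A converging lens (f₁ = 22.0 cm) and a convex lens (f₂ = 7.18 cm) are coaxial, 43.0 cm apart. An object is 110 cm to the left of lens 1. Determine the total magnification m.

m = +0.216

Lens 1: 1/d_i1 = 1/(22.0) − 1/(110) = 0.03636, so d_i1 = 27.50 cm; m₁ = −d_i1/d_o1 = -0.2500.
d_o2 = 43.0 − (27.50) = 15.50 cm.
Lens 2: 1/d_i2 = 1/(7.18) − 1/(15.50) = 0.07476, so d_i2 = 13.38 cm; m₂ = −d_i2/d_o2 = -0.8630.
m = m₁·m₂ = (-0.2500)(-0.8630) = +0.216.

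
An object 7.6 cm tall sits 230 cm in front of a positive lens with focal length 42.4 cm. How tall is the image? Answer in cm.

1/d_i = 1/f − 1/d_o = 1/(42.40) − 1/(230) = 0.01924, so d_i = 51.98 cm.
m = −d_i/d_o = -0.2260.
|h_i| = |m|·h_o = 0.2260 × 7.6 = 1.72 cm. The image is real, inverted and reduced, on the far side of the lens.

1.72 cm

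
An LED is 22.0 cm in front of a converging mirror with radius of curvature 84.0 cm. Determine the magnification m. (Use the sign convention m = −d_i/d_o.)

f = R/2 = 84.0/2 = 42.00 cm.
1/d_i = 1/f − 1/d_o = 1/(42.00) − 1/(22.0) = -0.02165, so d_i = -46.20 cm.
m = −d_i/d_o = −(-46.20)/(22.0) = +2.10.
The image is virtual, upright and enlarged, behind the mirror.

m = +2.10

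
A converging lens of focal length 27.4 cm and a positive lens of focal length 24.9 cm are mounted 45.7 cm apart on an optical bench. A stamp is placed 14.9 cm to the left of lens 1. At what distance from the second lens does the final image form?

36.5 cm

Lens 1: 1/d_i1 = 1/f₁ − 1/d_o1 = 1/(27.4) − 1/(14.9) = -0.03062, so d_i1 = -32.66 cm.
The intermediate image is 32.66 cm to the left of lens 1 (virtual), which is 45.7 − (-32.66) = 78.36 cm to the left of lens 2, so d_o2 = +78.36 cm.
Lens 2: 1/d_i2 = 1/f₂ − 1/d_o2 = 1/(24.9) − 1/(78.36) = 0.02740, so d_i2 = 36.5 cm.
The final image is real, 36.5 cm to the right of lens 2 (overall magnification ≈ -1.0).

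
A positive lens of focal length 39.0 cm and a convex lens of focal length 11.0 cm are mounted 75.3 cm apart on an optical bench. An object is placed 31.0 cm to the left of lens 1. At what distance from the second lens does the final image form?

11.6 cm

Lens 1: 1/d_i1 = 1/f₁ − 1/d_o1 = 1/(39.0) − 1/(31.0) = -0.006617, so d_i1 = -151.1 cm.
The intermediate image is 151.1 cm to the left of lens 1 (virtual), which is 75.3 − (-151.1) = 226.4 cm to the left of lens 2, so d_o2 = +226.4 cm.
Lens 2: 1/d_i2 = 1/f₂ − 1/d_o2 = 1/(11.0) − 1/(226.4) = 0.08649, so d_i2 = 11.6 cm.
The final image is real, 11.6 cm to the right of lens 2 (overall magnification ≈ -0.25).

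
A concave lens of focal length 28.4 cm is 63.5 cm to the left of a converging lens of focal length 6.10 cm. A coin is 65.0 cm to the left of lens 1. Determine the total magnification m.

f₁ = −28.4 cm (diverging).
Lens 1: 1/d_i1 = 1/(-28.4) − 1/(65.0) = -0.05060, so d_i1 = -19.76 cm; m₁ = −d_i1/d_o1 = +0.3040.
d_o2 = 63.5 − (-19.76) = 83.26 cm.
Lens 2: 1/d_i2 = 1/(6.10) − 1/(83.26) = 0.1519, so d_i2 = 6.582 cm; m₂ = −d_i2/d_o2 = -0.07906.
m = m₁·m₂ = (+0.3040)(-0.07906) = -0.0240.

m = -0.0240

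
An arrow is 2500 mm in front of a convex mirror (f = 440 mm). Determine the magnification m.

m = +0.150

For a convex mirror, f = -440 mm.
1/d_i = 1/f − 1/d_o = 1/(-440.0) − 1/(2500) = -0.002673, so d_i = -374.1 mm.
m = −d_i/d_o = −(-374.1)/(2500) = +0.150.
The image is virtual, upright and reduced, behind the mirror.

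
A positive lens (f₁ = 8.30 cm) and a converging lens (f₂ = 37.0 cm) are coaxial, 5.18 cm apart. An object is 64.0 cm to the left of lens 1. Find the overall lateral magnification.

Lens 1: 1/d_i1 = 1/(8.30) − 1/(64.0) = 0.1049, so d_i1 = 9.537 cm; m₁ = −d_i1/d_o1 = -0.1490.
d_o2 = 5.18 − (9.537) = -4.357 cm (virtual object).
Lens 2: 1/d_i2 = 1/(37.0) − 1/(-4.357) = 0.2565, so d_i2 = 3.898 cm; m₂ = −d_i2/d_o2 = +0.8946.
m = m₁·m₂ = (-0.1490)(+0.8946) = -0.133.

m = -0.133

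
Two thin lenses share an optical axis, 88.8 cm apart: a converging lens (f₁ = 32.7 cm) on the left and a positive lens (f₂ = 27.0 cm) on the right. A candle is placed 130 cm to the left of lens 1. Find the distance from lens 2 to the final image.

67.3 cm

Lens 1: 1/d_i1 = 1/f₁ − 1/d_o1 = 1/(32.7) − 1/(130) = 0.02289, so d_i1 = 43.69 cm.
The intermediate image is 43.69 cm to the right of lens 1, which is 88.8 − (43.69) = 45.11 cm to the left of lens 2, so d_o2 = +45.11 cm.
Lens 2: 1/d_i2 = 1/f₂ − 1/d_o2 = 1/(27.0) − 1/(45.11) = 0.01487, so d_i2 = 67.3 cm.
The final image is real, 67.3 cm to the right of lens 2 (overall magnification ≈ 0.50).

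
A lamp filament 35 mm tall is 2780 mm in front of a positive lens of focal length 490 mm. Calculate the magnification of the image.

1/d_i = 1/f − 1/d_o = 1/(490.0) − 1/(2780) = 0.001681, so d_i = 594.8 mm.
m = −d_i/d_o = −(594.8)/(2780) = -0.214.
The image is real, inverted and reduced, on the far side of the lens.

m = -0.214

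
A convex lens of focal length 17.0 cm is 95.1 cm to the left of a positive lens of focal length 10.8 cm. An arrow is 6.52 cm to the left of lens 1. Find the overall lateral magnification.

Lens 1: 1/d_i1 = 1/(17.0) − 1/(6.52) = -0.09455, so d_i1 = -10.58 cm; m₁ = −d_i1/d_o1 = +1.623.
d_o2 = 95.1 − (-10.58) = 105.7 cm.
Lens 2: 1/d_i2 = 1/(10.8) − 1/(105.7) = 0.08313, so d_i2 = 12.03 cm; m₂ = −d_i2/d_o2 = -0.1138.
m = m₁·m₂ = (+1.623)(-0.1138) = -0.185.

m = -0.185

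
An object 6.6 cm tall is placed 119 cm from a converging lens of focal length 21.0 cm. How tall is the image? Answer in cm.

1/d_i = 1/f − 1/d_o = 1/(21.00) − 1/(119) = 0.03922, so d_i = 25.50 cm.
m = −d_i/d_o = -0.2143.
|h_i| = |m|·h_o = 0.2143 × 6.6 = 1.41 cm. The image is real, inverted and reduced, on the far side of the lens.

1.41 cm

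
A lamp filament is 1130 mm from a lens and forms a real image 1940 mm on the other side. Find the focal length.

Real image ⇒ d_i = +1940 mm.
1/f = 1/d_o + 1/d_i = 1/(1130) + 1/(1940) = 0.001400, so f = 714 mm.
Since f is positive, the lens is converging.

f = 714 mm (converging)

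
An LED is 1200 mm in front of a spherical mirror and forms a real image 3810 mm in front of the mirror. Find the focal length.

Real image ⇒ d_i = +3810 mm.
1/f = 1/d_o + 1/d_i = 1/(1200) + 1/(3810) = 0.001096, so f = 913 mm.
Since f is positive, the spherical mirror is concave.

f = 913 mm (concave)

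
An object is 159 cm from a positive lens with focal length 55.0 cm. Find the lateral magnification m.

m = -0.529

1/d_i = 1/f − 1/d_o = 1/(55.00) − 1/(159) = 0.01189, so d_i = 84.09 cm.
m = −d_i/d_o = −(84.09)/(159) = -0.529.
The image is real, inverted and reduced, on the far side of the lens.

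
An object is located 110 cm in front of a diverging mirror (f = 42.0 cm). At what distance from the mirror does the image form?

30.4 cm

For a diverging mirror, f = -42.0 cm.
Mirror equation: 1/v = 1/f − 1/u = 1/(-42.00) − 1/(110) = -0.02381 − 0.009091 = -0.03290, so v = -30.4 cm.
The image is virtual, upright and reduced, behind the mirror.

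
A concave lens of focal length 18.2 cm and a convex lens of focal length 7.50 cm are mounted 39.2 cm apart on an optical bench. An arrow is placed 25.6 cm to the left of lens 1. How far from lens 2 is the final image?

Lens 1 is diverging, so f₁ = −18.2 cm.
Lens 1: 1/d_i1 = 1/f₁ − 1/d_o1 = 1/(-18.2) − 1/(25.6) = -0.09401, so d_i1 = -10.64 cm.
The intermediate image is 10.64 cm to the left of lens 1 (virtual), which is 39.2 − (-10.64) = 49.84 cm to the left of lens 2, so d_o2 = +49.84 cm.
Lens 2: 1/d_i2 = 1/f₂ − 1/d_o2 = 1/(7.50) − 1/(49.84) = 0.1133, so d_i2 = 8.83 cm.
The final image is real, 8.83 cm to the right of lens 2 (overall magnification ≈ -0.074).

8.83 cm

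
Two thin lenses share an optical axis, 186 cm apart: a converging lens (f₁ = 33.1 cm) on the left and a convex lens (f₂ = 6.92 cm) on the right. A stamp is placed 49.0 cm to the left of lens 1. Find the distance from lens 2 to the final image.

Lens 1: 1/d_i1 = 1/f₁ − 1/d_o1 = 1/(33.1) − 1/(49.0) = 0.009803, so d_i1 = 102.0 cm.
The intermediate image is 102.0 cm to the right of lens 1, which is 186 − (102.0) = 84.00 cm to the left of lens 2, so d_o2 = +84.00 cm.
Lens 2: 1/d_i2 = 1/f₂ − 1/d_o2 = 1/(6.92) − 1/(84.00) = 0.1326, so d_i2 = 7.54 cm.
The final image is real, 7.54 cm to the right of lens 2 (overall magnification ≈ 0.19).

7.54 cm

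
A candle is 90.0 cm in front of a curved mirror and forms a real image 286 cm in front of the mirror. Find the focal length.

f = 68.5 cm (concave)

Real image ⇒ d_i = +286 cm.
1/f = 1/d_o + 1/d_i = 1/(90.0) + 1/(286) = 0.01461, so f = 68.5 cm.
Since f is positive, the curved mirror is concave.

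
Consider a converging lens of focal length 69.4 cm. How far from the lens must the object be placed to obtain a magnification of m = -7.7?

m = −d_i/d_o ⇒ d_i = −m·d_o.
1/f = 1/d_o + 1/d_i = 1/d_o − 1/(m·d_o) = (1 − 1/m)/d_o, so d_o = f(1 − 1/m) = (69.40)(1 − 1/(-7.7)) = 78.4 cm.

78.4 cm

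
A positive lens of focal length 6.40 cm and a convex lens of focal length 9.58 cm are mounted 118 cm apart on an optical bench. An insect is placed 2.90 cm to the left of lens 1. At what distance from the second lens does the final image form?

10.4 cm

Lens 1: 1/d_i1 = 1/f₁ − 1/d_o1 = 1/(6.40) − 1/(2.90) = -0.1886, so d_i1 = -5.303 cm.
The intermediate image is 5.303 cm to the left of lens 1 (virtual), which is 118 − (-5.303) = 123.3 cm to the left of lens 2, so d_o2 = +123.3 cm.
Lens 2: 1/d_i2 = 1/f₂ − 1/d_o2 = 1/(9.58) − 1/(123.3) = 0.09627, so d_i2 = 10.4 cm.
The final image is real, 10.4 cm to the right of lens 2 (overall magnification ≈ -0.15).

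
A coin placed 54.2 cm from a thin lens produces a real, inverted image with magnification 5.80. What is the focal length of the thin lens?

m = −d_i/d_o ⇒ d_i = −m·d_o = −(-5.80)·(54.2) = 314.4 cm.
1/f = 1/d_o + 1/d_i = 1/(54.2) + 1/(314.4) = 0.02163, so f = 46.2 cm.
Since f is positive, the thin lens is converging.

f = 46.2 cm (converging)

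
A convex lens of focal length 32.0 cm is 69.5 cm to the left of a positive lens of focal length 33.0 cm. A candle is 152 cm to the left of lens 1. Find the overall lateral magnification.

m = -2.18

Lens 1: 1/d_i1 = 1/(32.0) − 1/(152) = 0.02467, so d_i1 = 40.53 cm; m₁ = −d_i1/d_o1 = -0.2666.
d_o2 = 69.5 − (40.53) = 28.97 cm.
Lens 2: 1/d_i2 = 1/(33.0) − 1/(28.97) = -0.004215, so d_i2 = -237.2 cm; m₂ = −d_i2/d_o2 = +8.189.
m = m₁·m₂ = (-0.2666)(+8.189) = -2.18.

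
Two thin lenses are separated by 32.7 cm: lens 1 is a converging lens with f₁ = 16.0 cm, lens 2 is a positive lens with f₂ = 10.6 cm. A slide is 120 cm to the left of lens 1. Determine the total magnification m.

Lens 1: 1/d_i1 = 1/(16.0) − 1/(120) = 0.05417, so d_i1 = 18.46 cm; m₁ = −d_i1/d_o1 = -0.1538.
d_o2 = 32.7 − (18.46) = 14.24 cm.
Lens 2: 1/d_i2 = 1/(10.6) − 1/(14.24) = 0.02411, so d_i2 = 41.47 cm; m₂ = −d_i2/d_o2 = -2.912.
m = m₁·m₂ = (-0.1538)(-2.912) = +0.448.

m = +0.448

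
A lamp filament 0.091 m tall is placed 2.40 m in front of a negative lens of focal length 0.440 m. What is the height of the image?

For a negative lens, f = -0.440 m.
1/d_i = 1/f − 1/d_o = 1/(-0.4400) − 1/(2.40) = -2.689, so d_i = -0.3718 m.
m = −d_i/d_o = +0.1549.
|h_i| = |m|·h_o = 0.1549 × 0.091 = 0.0141 m. The image is virtual, upright and reduced, on the same side as the object.

0.0141 m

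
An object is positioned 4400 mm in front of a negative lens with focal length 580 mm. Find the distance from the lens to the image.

512 mm

For a negative lens, f = -580 mm.
Thin-lens equation: 1/v = 1/f − 1/u = 1/(-580.0) − 1/(4400) = -0.001724 − 0.0002273 = -0.001951, so v = -512 mm.
The image is virtual, upright and reduced, on the same side as the object.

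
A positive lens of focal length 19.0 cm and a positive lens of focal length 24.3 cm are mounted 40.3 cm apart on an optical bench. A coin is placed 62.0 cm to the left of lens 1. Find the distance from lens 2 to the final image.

27.5 cm

Lens 1: 1/d_i1 = 1/f₁ − 1/d_o1 = 1/(19.0) − 1/(62.0) = 0.03650, so d_i1 = 27.40 cm.
The intermediate image is 27.40 cm to the right of lens 1, which is 40.3 − (27.40) = 12.90 cm to the left of lens 2, so d_o2 = +12.90 cm.
Lens 2: 1/d_i2 = 1/f₂ − 1/d_o2 = 1/(24.3) − 1/(12.90) = -0.03637, so d_i2 = -27.5 cm.
The final image is virtual, 27.5 cm to the left of lens 2 (overall magnification ≈ -0.94).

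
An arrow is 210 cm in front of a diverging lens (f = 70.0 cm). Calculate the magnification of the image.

m = +0.250

For a diverging lens, f = -70.0 cm.
1/d_i = 1/f − 1/d_o = 1/(-70.00) − 1/(210) = -0.01905, so d_i = -52.50 cm.
m = −d_i/d_o = −(-52.50)/(210) = +0.250.
The image is virtual, upright and reduced, on the same side as the object.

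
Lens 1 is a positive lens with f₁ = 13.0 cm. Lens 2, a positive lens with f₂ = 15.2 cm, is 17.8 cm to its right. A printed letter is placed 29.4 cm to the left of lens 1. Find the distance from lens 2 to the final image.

Lens 1: 1/d_i1 = 1/f₁ − 1/d_o1 = 1/(13.0) − 1/(29.4) = 0.04291, so d_i1 = 23.30 cm.
The intermediate image is 23.30 cm to the right of lens 1, which lies 5.500 cm to the right of lens 2 — a virtual object — so d_o2 = −5.500 cm.
Lens 2: 1/d_i2 = 1/f₂ − 1/d_o2 = 1/(15.2) − 1/(-5.500) = 0.2476, so d_i2 = 4.04 cm.
The final image is real, 4.04 cm to the right of lens 2 (overall magnification ≈ -0.58).

4.04 cm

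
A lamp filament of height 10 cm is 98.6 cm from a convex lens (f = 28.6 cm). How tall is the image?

1/d_i = 1/f − 1/d_o = 1/(28.60) − 1/(98.6) = 0.02482, so d_i = 40.29 cm.
m = −d_i/d_o = -0.4086.
|h_i| = |m|·h_o = 0.4086 × 10 = 4.09 cm. The image is real, inverted and reduced, on the far side of the lens.

4.09 cm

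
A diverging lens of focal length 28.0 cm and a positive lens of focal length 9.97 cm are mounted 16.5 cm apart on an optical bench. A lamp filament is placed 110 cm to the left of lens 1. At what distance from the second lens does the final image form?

13.4 cm

Lens 1 is diverging, so f₁ = −28.0 cm.
Lens 1: 1/d_i1 = 1/f₁ − 1/d_o1 = 1/(-28.0) − 1/(110) = -0.04481, so d_i1 = -22.32 cm.
The intermediate image is 22.32 cm to the left of lens 1 (virtual), which is 16.5 − (-22.32) = 38.82 cm to the left of lens 2, so d_o2 = +38.82 cm.
Lens 2: 1/d_i2 = 1/f₂ − 1/d_o2 = 1/(9.97) − 1/(38.82) = 0.07454, so d_i2 = 13.4 cm.
The final image is real, 13.4 cm to the right of lens 2 (overall magnification ≈ -0.070).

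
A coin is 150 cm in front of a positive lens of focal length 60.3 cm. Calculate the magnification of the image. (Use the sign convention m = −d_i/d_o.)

1/d_i = 1/f − 1/d_o = 1/(60.30) − 1/(150) = 0.009917, so d_i = 100.8 cm.
m = −d_i/d_o = −(100.8)/(150) = -0.672.
The image is real, inverted and reduced, on the far side of the lens.

m = -0.672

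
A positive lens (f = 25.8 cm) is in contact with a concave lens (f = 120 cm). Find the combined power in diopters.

P = +3.04 D

P₁ = 1/f₁ = 1/(0.258 m) = +3.876 D; P₂ = 1/f₂ = 1/(-1.20 m) = -0.8333 D.
For thin lenses in contact, P = P₁ + P₂ = (+3.876) + (-0.8333) = +3.04 D.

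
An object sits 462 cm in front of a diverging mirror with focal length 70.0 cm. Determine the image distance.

For a diverging mirror, f = -70.0 cm.
Mirror equation: 1/v = 1/f − 1/u = 1/(-70.00) − 1/(462) = -0.01429 − 0.002165 = -0.01645, so v = -60.8 cm.
The image is virtual, upright and reduced, behind the mirror.

60.8 cm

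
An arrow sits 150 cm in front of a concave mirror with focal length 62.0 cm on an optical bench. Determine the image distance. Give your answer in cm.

Mirror equation: 1/d_i = 1/f − 1/d_o = 1/(62.00) − 1/(150) = 0.01613 − 0.006667 = 0.009462, so d_i = 106 cm.
The image is real, inverted and reduced, in front of the mirror.

106 cm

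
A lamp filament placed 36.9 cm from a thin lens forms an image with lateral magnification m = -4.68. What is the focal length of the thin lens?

m = −d_i/d_o ⇒ d_i = −m·d_o = −(-4.68)·(36.9) = 172.7 cm.
1/f = 1/d_o + 1/d_i = 1/(36.9) + 1/(172.7) = 0.03289, so f = 30.4 cm.
Since f is positive, the thin lens is converging.

f = 30.4 cm (converging)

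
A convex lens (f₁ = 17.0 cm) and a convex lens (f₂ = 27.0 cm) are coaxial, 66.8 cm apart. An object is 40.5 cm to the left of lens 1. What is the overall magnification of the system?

Lens 1: 1/d_i1 = 1/(17.0) − 1/(40.5) = 0.03413, so d_i1 = 29.30 cm; m₁ = −d_i1/d_o1 = -0.7235.
d_o2 = 66.8 − (29.30) = 37.50 cm.
Lens 2: 1/d_i2 = 1/(27.0) − 1/(37.50) = 0.01037, so d_i2 = 96.43 cm; m₂ = −d_i2/d_o2 = -2.571.
m = m₁·m₂ = (-0.7235)(-2.571) = +1.86.

m = +1.86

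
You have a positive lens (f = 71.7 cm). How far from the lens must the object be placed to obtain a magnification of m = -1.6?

m = −d_i/d_o ⇒ d_i = −m·d_o.
1/f = 1/d_o + 1/d_i = 1/d_o − 1/(m·d_o) = (1 − 1/m)/d_o, so d_o = f(1 − 1/m) = (71.70)(1 − 1/(-1.6)) = 117 cm.

117 cm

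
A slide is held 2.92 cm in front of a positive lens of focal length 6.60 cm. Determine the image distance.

5.24 cm

Thin-lens equation: 1/q = 1/f − 1/p = 1/(6.600) − 1/(2.92) = 0.1515 − 0.3425 = -0.1910, so q = -5.24 cm.
The image is virtual, upright and enlarged, on the same side as the object.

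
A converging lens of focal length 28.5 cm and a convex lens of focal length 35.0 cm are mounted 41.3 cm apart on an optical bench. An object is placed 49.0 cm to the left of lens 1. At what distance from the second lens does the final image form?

15.2 cm

Lens 1: 1/d_i1 = 1/f₁ − 1/d_o1 = 1/(28.5) − 1/(49.0) = 0.01468, so d_i1 = 68.12 cm.
The intermediate image is 68.12 cm to the right of lens 1, which lies 26.82 cm to the right of lens 2 — a virtual object — so d_o2 = −26.82 cm.
Lens 2: 1/d_i2 = 1/f₂ − 1/d_o2 = 1/(35.0) − 1/(-26.82) = 0.06586, so d_i2 = 15.2 cm.
The final image is real, 15.2 cm to the right of lens 2 (overall magnification ≈ -0.79).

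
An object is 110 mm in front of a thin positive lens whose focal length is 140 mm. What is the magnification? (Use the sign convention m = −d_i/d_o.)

1/d_i = 1/f − 1/d_o = 1/(140.0) − 1/(110) = -0.001948, so d_i = -513.3 mm.
m = −d_i/d_o = −(-513.3)/(110) = +4.67.
The image is virtual, upright and enlarged, on the same side as the object.

m = +4.67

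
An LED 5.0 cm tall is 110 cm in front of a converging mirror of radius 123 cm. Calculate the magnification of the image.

f = R/2 = 123/2 = 61.50 cm.
1/d_i = 1/f − 1/d_o = 1/(61.50) − 1/(110) = 0.007169, so d_i = 139.5 cm.
m = −d_i/d_o = −(139.5)/(110) = -1.27.
The image is real, inverted and enlarged, in front of the mirror.

m = -1.27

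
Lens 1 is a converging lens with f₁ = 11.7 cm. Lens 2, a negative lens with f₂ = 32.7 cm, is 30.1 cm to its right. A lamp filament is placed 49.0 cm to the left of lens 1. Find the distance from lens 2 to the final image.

Lens 1: 1/d_i1 = 1/f₁ − 1/d_o1 = 1/(11.7) − 1/(49.0) = 0.06506, so d_i1 = 15.37 cm.
The intermediate image is 15.37 cm to the right of lens 1, which is 30.1 − (15.37) = 14.73 cm to the left of lens 2, so d_o2 = +14.73 cm.
Lens 2 is diverging, so f₂ = −32.7 cm.
Lens 2: 1/d_i2 = 1/f₂ − 1/d_o2 = 1/(-32.7) − 1/(14.73) = -0.09847, so d_i2 = -10.2 cm.
The final image is virtual, 10.2 cm to the left of lens 2 (overall magnification ≈ -0.22).

10.2 cm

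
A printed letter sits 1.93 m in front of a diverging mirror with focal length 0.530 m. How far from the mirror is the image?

For a diverging mirror, f = -0.530 m.
Mirror equation: 1/s_i = 1/f − 1/s_o = 1/(-0.5300) − 1/(1.93) = -1.887 − 0.5181 = -2.405, so s_i = -0.416 m.
The image is virtual, upright and reduced, behind the mirror.

0.416 m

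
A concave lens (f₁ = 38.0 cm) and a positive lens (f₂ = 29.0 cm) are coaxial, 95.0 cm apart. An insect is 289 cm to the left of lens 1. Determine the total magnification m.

m = -0.0338

f₁ = −38.0 cm (diverging).
Lens 1: 1/d_i1 = 1/(-38.0) − 1/(289) = -0.02978, so d_i1 = -33.58 cm; m₁ = −d_i1/d_o1 = +0.1162.
d_o2 = 95.0 − (-33.58) = 128.6 cm.
Lens 2: 1/d_i2 = 1/(29.0) − 1/(128.6) = 0.02671, so d_i2 = 37.44 cm; m₂ = −d_i2/d_o2 = -0.2912.
m = m₁·m₂ = (+0.1162)(-0.2912) = -0.0338.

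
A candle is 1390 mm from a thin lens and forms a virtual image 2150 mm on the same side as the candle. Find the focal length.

Virtual image ⇒ d_i = −2150 mm.
1/f = 1/d_o + 1/d_i = 1/(1390) + 1/(-2150) = 0.0002543, so f = 3930 mm.
Since f is positive, the thin lens is converging.

f = 3930 mm (converging)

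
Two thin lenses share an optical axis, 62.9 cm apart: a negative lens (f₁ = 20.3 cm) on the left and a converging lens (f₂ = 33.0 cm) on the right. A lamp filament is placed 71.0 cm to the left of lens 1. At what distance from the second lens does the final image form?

56.8 cm

Lens 1 is diverging, so f₁ = −20.3 cm.
Lens 1: 1/d_i1 = 1/f₁ − 1/d_o1 = 1/(-20.3) − 1/(71.0) = -0.06335, so d_i1 = -15.79 cm.
The intermediate image is 15.79 cm to the left of lens 1 (virtual), which is 62.9 − (-15.79) = 78.69 cm to the left of lens 2, so d_o2 = +78.69 cm.
Lens 2: 1/d_i2 = 1/f₂ − 1/d_o2 = 1/(33.0) − 1/(78.69) = 0.01759, so d_i2 = 56.8 cm.
The final image is real, 56.8 cm to the right of lens 2 (overall magnification ≈ -0.16).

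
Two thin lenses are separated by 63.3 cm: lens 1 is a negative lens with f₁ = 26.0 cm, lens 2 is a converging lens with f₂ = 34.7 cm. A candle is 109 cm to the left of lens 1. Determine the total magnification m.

f₁ = −26.0 cm (diverging).
Lens 1: 1/d_i1 = 1/(-26.0) − 1/(109) = -0.04764, so d_i1 = -20.99 cm; m₁ = −d_i1/d_o1 = +0.1926.
d_o2 = 63.3 − (-20.99) = 84.29 cm.
Lens 2: 1/d_i2 = 1/(34.7) − 1/(84.29) = 0.01695, so d_i2 = 58.98 cm; m₂ = −d_i2/d_o2 = -0.6997.
m = m₁·m₂ = (+0.1926)(-0.6997) = -0.135.

m = -0.135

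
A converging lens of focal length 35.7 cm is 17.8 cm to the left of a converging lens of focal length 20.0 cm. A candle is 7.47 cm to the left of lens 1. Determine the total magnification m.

Lens 1: 1/d_i1 = 1/(35.7) − 1/(7.47) = -0.1059, so d_i1 = -9.447 cm; m₁ = −d_i1/d_o1 = +1.265.
d_o2 = 17.8 − (-9.447) = 27.25 cm.
Lens 2: 1/d_i2 = 1/(20.0) − 1/(27.25) = 0.01330, so d_i2 = 75.17 cm; m₂ = −d_i2/d_o2 = -2.759.
m = m₁·m₂ = (+1.265)(-2.759) = -3.49.

m = -3.49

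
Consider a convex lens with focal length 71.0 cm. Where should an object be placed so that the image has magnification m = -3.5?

m = −d_i/d_o ⇒ d_i = −m·d_o.
1/f = 1/d_o + 1/d_i = 1/d_o − 1/(m·d_o) = (1 − 1/m)/d_o, so d_o = f(1 − 1/m) = (71.00)(1 − 1/(-3.5)) = 91.3 cm.

91.3 cm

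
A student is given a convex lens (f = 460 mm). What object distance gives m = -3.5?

m = −d_i/d_o ⇒ d_i = −m·d_o.
1/f = 1/d_o + 1/d_i = 1/d_o − 1/(m·d_o) = (1 − 1/m)/d_o, so d_o = f(1 − 1/m) = (460.0)(1 − 1/(-3.5)) = 591 mm.

591 mm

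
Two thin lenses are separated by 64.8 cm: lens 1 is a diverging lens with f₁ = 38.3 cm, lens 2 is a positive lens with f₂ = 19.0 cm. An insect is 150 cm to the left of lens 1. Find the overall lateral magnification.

f₁ = −38.3 cm (diverging).
Lens 1: 1/d_i1 = 1/(-38.3) − 1/(150) = -0.03278, so d_i1 = -30.51 cm; m₁ = −d_i1/d_o1 = +0.2034.
d_o2 = 64.8 − (-30.51) = 95.31 cm.
Lens 2: 1/d_i2 = 1/(19.0) − 1/(95.31) = 0.04214, so d_i2 = 23.73 cm; m₂ = −d_i2/d_o2 = -0.2490.
m = m₁·m₂ = (+0.2034)(-0.2490) = -0.0506.

m = -0.0506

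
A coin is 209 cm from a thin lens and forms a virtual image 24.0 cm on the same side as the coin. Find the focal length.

f = -27.1 cm (diverging)

Virtual image ⇒ d_i = −24.0 cm.
1/f = 1/d_o + 1/d_i = 1/(209) + 1/(-24.0) = -0.03688, so f = -27.1 cm.
Since f is negative, the thin lens is diverging.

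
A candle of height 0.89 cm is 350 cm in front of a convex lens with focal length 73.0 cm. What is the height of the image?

1/d_i = 1/f − 1/d_o = 1/(73.00) − 1/(350) = 0.01084, so d_i = 92.24 cm.
m = −d_i/d_o = -0.2635.
|h_i| = |m|·h_o = 0.2635 × 0.89 = 0.235 cm. The image is real, inverted and reduced, on the far side of the lens.

0.235 cm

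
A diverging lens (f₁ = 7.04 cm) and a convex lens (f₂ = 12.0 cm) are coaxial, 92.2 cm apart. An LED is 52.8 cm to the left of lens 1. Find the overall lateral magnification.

f₁ = −7.04 cm (diverging).
Lens 1: 1/d_i1 = 1/(-7.04) − 1/(52.8) = -0.1610, so d_i1 = -6.212 cm; m₁ = −d_i1/d_o1 = +0.1177.
d_o2 = 92.2 − (-6.212) = 98.41 cm.
Lens 2: 1/d_i2 = 1/(12.0) − 1/(98.41) = 0.07317, so d_i2 = 13.67 cm; m₂ = −d_i2/d_o2 = -0.1389.
m = m₁·m₂ = (+0.1177)(-0.1389) = -0.0163.

m = -0.0163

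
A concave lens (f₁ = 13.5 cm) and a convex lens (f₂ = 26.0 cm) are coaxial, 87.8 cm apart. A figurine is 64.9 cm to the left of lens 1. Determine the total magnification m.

m = -0.0614

f₁ = −13.5 cm (diverging).
Lens 1: 1/d_i1 = 1/(-13.5) − 1/(64.9) = -0.08948, so d_i1 = -11.18 cm; m₁ = −d_i1/d_o1 = +0.1723.
d_o2 = 87.8 − (-11.18) = 98.98 cm.
Lens 2: 1/d_i2 = 1/(26.0) − 1/(98.98) = 0.02836, so d_i2 = 35.26 cm; m₂ = −d_i2/d_o2 = -0.3563.
m = m₁·m₂ = (+0.1723)(-0.3563) = -0.0614.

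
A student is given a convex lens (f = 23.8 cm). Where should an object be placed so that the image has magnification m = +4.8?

18.8 cm

m = −d_i/d_o ⇒ d_i = −m·d_o.
1/f = 1/d_o + 1/d_i = 1/d_o − 1/(m·d_o) = (1 − 1/m)/d_o, so d_o = f(1 − 1/m) = (23.80)(1 − 1/(+4.8)) = 18.8 cm.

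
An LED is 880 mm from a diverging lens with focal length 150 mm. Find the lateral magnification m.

For a diverging lens, f = -150 mm.
1/d_i = 1/f − 1/d_o = 1/(-150.0) − 1/(880) = -0.007803, so d_i = -128.2 mm.
m = −d_i/d_o = −(-128.2)/(880) = +0.146.
The image is virtual, upright and reduced, on the same side as the object.

m = +0.146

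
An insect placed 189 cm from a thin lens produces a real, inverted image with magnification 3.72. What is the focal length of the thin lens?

f = 149 cm (converging)

m = −d_i/d_o ⇒ d_i = −m·d_o = −(-3.72)·(189) = 703.1 cm.
1/f = 1/d_o + 1/d_i = 1/(189) + 1/(703.1) = 0.006713, so f = 149 cm.
Since f is positive, the thin lens is converging.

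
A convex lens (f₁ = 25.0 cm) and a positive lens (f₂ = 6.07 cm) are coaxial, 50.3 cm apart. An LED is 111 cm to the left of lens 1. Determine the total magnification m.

m = +0.148

Lens 1: 1/d_i1 = 1/(25.0) − 1/(111) = 0.03099, so d_i1 = 32.27 cm; m₁ = −d_i1/d_o1 = -0.2907.
d_o2 = 50.3 − (32.27) = 18.03 cm.
Lens 2: 1/d_i2 = 1/(6.07) − 1/(18.03) = 0.1093, so d_i2 = 9.151 cm; m₂ = −d_i2/d_o2 = -0.5075.
m = m₁·m₂ = (-0.2907)(-0.5075) = +0.148.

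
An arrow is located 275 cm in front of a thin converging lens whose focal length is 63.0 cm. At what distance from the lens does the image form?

81.7 cm

Thin-lens equation: 1/q = 1/f − 1/p = 1/(63.00) − 1/(275) = 0.01587 − 0.003636 = 0.01224, so q = 81.7 cm.
The image is real, inverted and reduced, on the far side of the lens.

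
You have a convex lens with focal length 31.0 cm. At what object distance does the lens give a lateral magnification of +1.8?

13.8 cm

m = −d_i/d_o ⇒ d_i = −m·d_o.
1/f = 1/d_o + 1/d_i = 1/d_o − 1/(m·d_o) = (1 − 1/m)/d_o, so d_o = f(1 − 1/m) = (31.00)(1 − 1/(+1.8)) = 13.8 cm.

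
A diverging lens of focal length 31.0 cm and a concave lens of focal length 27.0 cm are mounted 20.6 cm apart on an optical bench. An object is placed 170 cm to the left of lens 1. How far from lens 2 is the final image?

17.1 cm

Lens 1 is diverging, so f₁ = −31.0 cm.
Lens 1: 1/d_i1 = 1/f₁ − 1/d_o1 = 1/(-31.0) − 1/(170) = -0.03814, so d_i1 = -26.22 cm.
The intermediate image is 26.22 cm to the left of lens 1 (virtual), which is 20.6 − (-26.22) = 46.82 cm to the left of lens 2, so d_o2 = +46.82 cm.
Lens 2 is diverging, so f₂ = −27.0 cm.
Lens 2: 1/d_i2 = 1/f₂ − 1/d_o2 = 1/(-27.0) − 1/(46.82) = -0.05840, so d_i2 = -17.1 cm.
The final image is virtual, 17.1 cm to the left of lens 2 (overall magnification ≈ 0.056).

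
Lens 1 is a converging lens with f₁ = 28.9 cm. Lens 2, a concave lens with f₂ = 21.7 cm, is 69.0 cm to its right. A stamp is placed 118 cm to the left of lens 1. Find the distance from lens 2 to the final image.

Lens 1: 1/d_i1 = 1/f₁ − 1/d_o1 = 1/(28.9) − 1/(118) = 0.02613, so d_i1 = 38.27 cm.
The intermediate image is 38.27 cm to the right of lens 1, which is 69.0 − (38.27) = 30.73 cm to the left of lens 2, so d_o2 = +30.73 cm.
Lens 2 is diverging, so f₂ = −21.7 cm.
Lens 2: 1/d_i2 = 1/f₂ − 1/d_o2 = 1/(-21.7) − 1/(30.73) = -0.07862, so d_i2 = -12.7 cm.
The final image is virtual, 12.7 cm to the left of lens 2 (overall magnification ≈ -0.13).

12.7 cm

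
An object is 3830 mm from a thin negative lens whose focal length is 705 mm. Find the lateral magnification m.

For a negative lens, f = -705 mm.
1/d_i = 1/f − 1/d_o = 1/(-705.0) − 1/(3830) = -0.001680, so d_i = -595.4 mm.
m = −d_i/d_o = −(-595.4)/(3830) = +0.155.
The image is virtual, upright and reduced, on the same side as the object.

m = +0.155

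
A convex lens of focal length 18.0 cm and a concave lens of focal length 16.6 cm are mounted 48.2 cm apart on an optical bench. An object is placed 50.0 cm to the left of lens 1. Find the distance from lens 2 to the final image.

Lens 1: 1/d_i1 = 1/f₁ − 1/d_o1 = 1/(18.0) − 1/(50.0) = 0.03556, so d_i1 = 28.12 cm.
The intermediate image is 28.12 cm to the right of lens 1, which is 48.2 − (28.12) = 20.08 cm to the left of lens 2, so d_o2 = +20.08 cm.
Lens 2 is diverging, so f₂ = −16.6 cm.
Lens 2: 1/d_i2 = 1/f₂ − 1/d_o2 = 1/(-16.6) − 1/(20.08) = -0.1100, so d_i2 = -9.09 cm.
The final image is virtual, 9.09 cm to the left of lens 2 (overall magnification ≈ -0.25).

9.09 cm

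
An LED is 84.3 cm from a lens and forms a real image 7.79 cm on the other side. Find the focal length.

Real image ⇒ d_i = +7.79 cm.
1/f = 1/d_o + 1/d_i = 1/(84.3) + 1/(7.79) = 0.1402, so f = 7.13 cm.
Since f is positive, the lens is converging.

f = 7.13 cm (converging)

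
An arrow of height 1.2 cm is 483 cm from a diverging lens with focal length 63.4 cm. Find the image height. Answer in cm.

For a diverging lens, f = -63.4 cm.
1/d_i = 1/f − 1/d_o = 1/(-63.40) − 1/(483) = -0.01784, so d_i = -56.04 cm.
m = −d_i/d_o = +0.1160.
|h_i| = |m|·h_o = 0.1160 × 1.2 = 0.139 cm. The image is virtual, upright and reduced, on the same side as the object.

0.139 cm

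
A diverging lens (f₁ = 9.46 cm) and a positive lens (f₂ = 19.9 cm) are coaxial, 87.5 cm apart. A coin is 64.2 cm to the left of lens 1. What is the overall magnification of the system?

m = -0.0337

f₁ = −9.46 cm (diverging).
Lens 1: 1/d_i1 = 1/(-9.46) − 1/(64.2) = -0.1213, so d_i1 = -8.245 cm; m₁ = −d_i1/d_o1 = +0.1284.
d_o2 = 87.5 − (-8.245) = 95.75 cm.
Lens 2: 1/d_i2 = 1/(19.9) − 1/(95.75) = 0.03981, so d_i2 = 25.12 cm; m₂ = −d_i2/d_o2 = -0.2624.
m = m₁·m₂ = (+0.1284)(-0.2624) = -0.0337.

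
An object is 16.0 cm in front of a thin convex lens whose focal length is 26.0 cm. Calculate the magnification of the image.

1/d_i = 1/f − 1/d_o = 1/(26.00) − 1/(16.0) = -0.02404, so d_i = -41.60 cm.
m = −d_i/d_o = −(-41.60)/(16.0) = +2.60.
The image is virtual, upright and enlarged, on the same side as the object.

m = +2.60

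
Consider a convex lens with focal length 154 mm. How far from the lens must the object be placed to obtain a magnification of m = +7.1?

132 mm

m = −d_i/d_o ⇒ d_i = −m·d_o.
1/f = 1/d_o + 1/d_i = 1/d_o − 1/(m·d_o) = (1 − 1/m)/d_o, so d_o = f(1 − 1/m) = (154.0)(1 − 1/(+7.1)) = 132 mm.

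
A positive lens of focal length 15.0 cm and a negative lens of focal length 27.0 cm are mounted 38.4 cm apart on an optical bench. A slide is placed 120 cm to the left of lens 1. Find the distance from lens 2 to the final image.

11.9 cm

Lens 1: 1/d_i1 = 1/f₁ − 1/d_o1 = 1/(15.0) − 1/(120) = 0.05833, so d_i1 = 17.14 cm.
The intermediate image is 17.14 cm to the right of lens 1, which is 38.4 − (17.14) = 21.26 cm to the left of lens 2, so d_o2 = +21.26 cm.
Lens 2 is diverging, so f₂ = −27.0 cm.
Lens 2: 1/d_i2 = 1/f₂ − 1/d_o2 = 1/(-27.0) − 1/(21.26) = -0.08407, so d_i2 = -11.9 cm.
The final image is virtual, 11.9 cm to the left of lens 2 (overall magnification ≈ -0.080).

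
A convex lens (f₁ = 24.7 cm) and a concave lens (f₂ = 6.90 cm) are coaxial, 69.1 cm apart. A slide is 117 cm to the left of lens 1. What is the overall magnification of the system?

m = -0.0413

Lens 1: 1/d_i1 = 1/(24.7) − 1/(117) = 0.03194, so d_i1 = 31.31 cm; m₁ = −d_i1/d_o1 = -0.2676.
d_o2 = 69.1 − (31.31) = 37.79 cm.
f₂ = −6.90 cm (diverging).
Lens 2: 1/d_i2 = 1/(-6.90) − 1/(37.79) = -0.1714, so d_i2 = -5.835 cm; m₂ = −d_i2/d_o2 = +0.1544.
m = m₁·m₂ = (-0.2676)(+0.1544) = -0.0413.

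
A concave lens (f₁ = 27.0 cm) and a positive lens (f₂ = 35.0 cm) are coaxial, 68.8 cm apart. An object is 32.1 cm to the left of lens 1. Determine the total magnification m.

f₁ = −27.0 cm (diverging).
Lens 1: 1/d_i1 = 1/(-27.0) − 1/(32.1) = -0.06819, so d_i1 = -14.66 cm; m₁ = −d_i1/d_o1 = +0.4567.
d_o2 = 68.8 − (-14.66) = 83.46 cm.
Lens 2: 1/d_i2 = 1/(35.0) − 1/(83.46) = 0.01659, so d_i2 = 60.28 cm; m₂ = −d_i2/d_o2 = -0.7222.
m = m₁·m₂ = (+0.4567)(-0.7222) = -0.330.

m = -0.330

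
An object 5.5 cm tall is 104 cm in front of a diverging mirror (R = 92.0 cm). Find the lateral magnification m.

m = +0.307

f = R/2 = 92.0/2 = 46.00 cm; for a diverging mirror, f = -46.00 cm.
1/d_i = 1/f − 1/d_o = 1/(-46.00) − 1/(104) = -0.03135, so d_i = -31.89 cm.
m = −d_i/d_o = −(-31.89)/(104) = +0.307.
The image is virtual, upright and reduced, behind the mirror.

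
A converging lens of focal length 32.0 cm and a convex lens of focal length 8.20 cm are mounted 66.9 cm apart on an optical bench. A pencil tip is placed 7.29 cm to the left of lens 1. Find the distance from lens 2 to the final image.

9.19 cm

Lens 1: 1/d_i1 = 1/f₁ − 1/d_o1 = 1/(32.0) − 1/(7.29) = -0.1059, so d_i1 = -9.441 cm.
The intermediate image is 9.441 cm to the left of lens 1 (virtual), which is 66.9 − (-9.441) = 76.34 cm to the left of lens 2, so d_o2 = +76.34 cm.
Lens 2: 1/d_i2 = 1/f₂ − 1/d_o2 = 1/(8.20) − 1/(76.34) = 0.1089, so d_i2 = 9.19 cm.
The final image is real, 9.19 cm to the right of lens 2 (overall magnification ≈ -0.16).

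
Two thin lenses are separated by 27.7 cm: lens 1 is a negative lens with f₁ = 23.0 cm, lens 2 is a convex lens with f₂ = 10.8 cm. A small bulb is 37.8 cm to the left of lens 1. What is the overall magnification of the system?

m = -0.131

f₁ = −23.0 cm (diverging).
Lens 1: 1/d_i1 = 1/(-23.0) − 1/(37.8) = -0.06993, so d_i1 = -14.30 cm; m₁ = −d_i1/d_o1 = +0.3783.
d_o2 = 27.7 − (-14.30) = 42.00 cm.
Lens 2: 1/d_i2 = 1/(10.8) − 1/(42.00) = 0.06878, so d_i2 = 14.54 cm; m₂ = −d_i2/d_o2 = -0.3462.
m = m₁·m₂ = (+0.3783)(-0.3462) = -0.131.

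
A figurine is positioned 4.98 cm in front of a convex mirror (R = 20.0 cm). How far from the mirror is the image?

3.32 cm

f = R/2 = 20.0/2 = 10.00 cm; for a convex mirror, f = -10.00 cm.
Mirror equation: 1/q = 1/f − 1/p = 1/(-10.00) − 1/(4.98) = -0.1000 − 0.2008 = -0.3008, so q = -3.32 cm.
The image is virtual, upright and reduced, behind the mirror.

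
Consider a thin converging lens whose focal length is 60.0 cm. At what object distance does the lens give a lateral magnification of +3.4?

42.4 cm

m = −d_i/d_o ⇒ d_i = −m·d_o.
1/f = 1/d_o + 1/d_i = 1/d_o − 1/(m·d_o) = (1 − 1/m)/d_o, so d_o = f(1 − 1/m) = (60.00)(1 − 1/(+3.4)) = 42.4 cm.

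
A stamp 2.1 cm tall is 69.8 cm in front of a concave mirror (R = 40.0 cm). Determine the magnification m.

m = -0.402

f = R/2 = 40.0/2 = 20.00 cm.
1/d_i = 1/f − 1/d_o = 1/(20.00) − 1/(69.8) = 0.03567, so d_i = 28.03 cm.
m = −d_i/d_o = −(28.03)/(69.8) = -0.402.
The image is real, inverted and reduced, in front of the mirror.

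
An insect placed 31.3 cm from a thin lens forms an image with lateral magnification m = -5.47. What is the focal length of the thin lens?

f = 26.5 cm (converging)

m = −d_i/d_o ⇒ d_i = −m·d_o = −(-5.47)·(31.3) = 171.2 cm.
1/f = 1/d_o + 1/d_i = 1/(31.3) + 1/(171.2) = 0.03779, so f = 26.5 cm.
Since f is positive, the thin lens is converging.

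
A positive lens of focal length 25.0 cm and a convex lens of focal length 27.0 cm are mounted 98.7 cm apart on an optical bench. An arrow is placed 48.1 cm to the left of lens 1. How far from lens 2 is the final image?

Lens 1: 1/d_i1 = 1/f₁ − 1/d_o1 = 1/(25.0) − 1/(48.1) = 0.01921, so d_i1 = 52.06 cm.
The intermediate image is 52.06 cm to the right of lens 1, which is 98.7 − (52.06) = 46.64 cm to the left of lens 2, so d_o2 = +46.64 cm.
Lens 2: 1/d_i2 = 1/f₂ − 1/d_o2 = 1/(27.0) − 1/(46.64) = 0.01560, so d_i2 = 64.1 cm.
The final image is real, 64.1 cm to the right of lens 2 (overall magnification ≈ 1.5).

64.1 cm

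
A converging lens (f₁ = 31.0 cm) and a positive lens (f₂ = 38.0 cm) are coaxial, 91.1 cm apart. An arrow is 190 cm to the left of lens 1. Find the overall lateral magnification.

m = +0.461

Lens 1: 1/d_i1 = 1/(31.0) − 1/(190) = 0.02699, so d_i1 = 37.04 cm; m₁ = −d_i1/d_o1 = -0.1949.
d_o2 = 91.1 − (37.04) = 54.06 cm.
Lens 2: 1/d_i2 = 1/(38.0) − 1/(54.06) = 0.007818, so d_i2 = 127.9 cm; m₂ = −d_i2/d_o2 = -2.366.
m = m₁·m₂ = (-0.1949)(-2.366) = +0.461.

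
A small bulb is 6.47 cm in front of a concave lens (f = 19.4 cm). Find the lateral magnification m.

m = +0.750

For a concave lens, f = -19.4 cm.
1/d_i = 1/f − 1/d_o = 1/(-19.40) − 1/(6.47) = -0.2061, so d_i = -4.852 cm.
m = −d_i/d_o = −(-4.852)/(6.47) = +0.750.
The image is virtual, upright and reduced, on the same side as the object.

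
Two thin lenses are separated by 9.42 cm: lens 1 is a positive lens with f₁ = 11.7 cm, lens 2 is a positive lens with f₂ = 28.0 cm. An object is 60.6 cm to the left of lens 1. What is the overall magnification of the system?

Lens 1: 1/d_i1 = 1/(11.7) − 1/(60.6) = 0.06897, so d_i1 = 14.50 cm; m₁ = −d_i1/d_o1 = -0.2393.
d_o2 = 9.42 − (14.50) = -5.080 cm (virtual object).
Lens 2: 1/d_i2 = 1/(28.0) − 1/(-5.080) = 0.2326, so d_i2 = 4.300 cm; m₂ = −d_i2/d_o2 = +0.8464.
m = m₁·m₂ = (-0.2393)(+0.8464) = -0.203.

m = -0.203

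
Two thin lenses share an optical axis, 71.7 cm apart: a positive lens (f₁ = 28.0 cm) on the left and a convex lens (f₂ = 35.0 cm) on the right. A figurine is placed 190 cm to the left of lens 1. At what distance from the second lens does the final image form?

352 cm

Lens 1: 1/d_i1 = 1/f₁ − 1/d_o1 = 1/(28.0) − 1/(190) = 0.03045, so d_i1 = 32.84 cm.
The intermediate image is 32.84 cm to the right of lens 1, which is 71.7 − (32.84) = 38.86 cm to the left of lens 2, so d_o2 = +38.86 cm.
Lens 2: 1/d_i2 = 1/f₂ − 1/d_o2 = 1/(35.0) − 1/(38.86) = 0.002838, so d_i2 = 352 cm.
The final image is real, 352 cm to the right of lens 2 (overall magnification ≈ 1.6).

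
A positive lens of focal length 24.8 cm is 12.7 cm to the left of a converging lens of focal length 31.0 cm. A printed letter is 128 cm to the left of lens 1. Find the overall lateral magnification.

m = -0.152

Lens 1: 1/d_i1 = 1/(24.8) − 1/(128) = 0.03251, so d_i1 = 30.76 cm; m₁ = −d_i1/d_o1 = -0.2403.
d_o2 = 12.7 − (30.76) = -18.06 cm (virtual object).
Lens 2: 1/d_i2 = 1/(31.0) − 1/(-18.06) = 0.08763, so d_i2 = 11.41 cm; m₂ = −d_i2/d_o2 = +0.6319.
m = m₁·m₂ = (-0.2403)(+0.6319) = -0.152.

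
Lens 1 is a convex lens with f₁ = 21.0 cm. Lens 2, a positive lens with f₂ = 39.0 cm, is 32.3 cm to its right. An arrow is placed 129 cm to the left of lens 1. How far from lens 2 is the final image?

8.86 cm

Lens 1: 1/d_i1 = 1/f₁ − 1/d_o1 = 1/(21.0) − 1/(129) = 0.03987, so d_i1 = 25.08 cm.
The intermediate image is 25.08 cm to the right of lens 1, which is 32.3 − (25.08) = 7.220 cm to the left of lens 2, so d_o2 = +7.220 cm.
Lens 2: 1/d_i2 = 1/f₂ − 1/d_o2 = 1/(39.0) − 1/(7.220) = -0.1129, so d_i2 = -8.86 cm.
The final image is virtual, 8.86 cm to the left of lens 2 (overall magnification ≈ -0.24).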